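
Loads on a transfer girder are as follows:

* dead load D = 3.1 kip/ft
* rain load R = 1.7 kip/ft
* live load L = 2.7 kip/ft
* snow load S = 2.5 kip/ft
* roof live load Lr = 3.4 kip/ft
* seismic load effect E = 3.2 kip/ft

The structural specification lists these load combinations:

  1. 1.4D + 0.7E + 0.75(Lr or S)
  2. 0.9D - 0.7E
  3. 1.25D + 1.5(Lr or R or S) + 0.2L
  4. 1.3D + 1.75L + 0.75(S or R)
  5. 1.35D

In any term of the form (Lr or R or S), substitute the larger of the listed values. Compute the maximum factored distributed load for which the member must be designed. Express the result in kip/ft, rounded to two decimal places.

(Lr or S) → Lr = 3.4 kip/ft; (Lr or R or S) → Lr = 3.4 kip/ft; (S or R) → S = 2.5 kip/ft.
1. 1.4(3.1) + 0.7(3.2) + 0.75(3.4) = 9.13
2. 0.9(3.1) - 0.7(3.2) = 0.55
3. 1.25(3.1) + 1.5(3.4) + 0.2(2.7) = 9.52
4. 1.3(3.1) + 1.75(2.7) + 0.75(2.5) = 10.63
5. 1.35(3.1) = 4.19
Maximum is from combination 4.

10.63 kip/ft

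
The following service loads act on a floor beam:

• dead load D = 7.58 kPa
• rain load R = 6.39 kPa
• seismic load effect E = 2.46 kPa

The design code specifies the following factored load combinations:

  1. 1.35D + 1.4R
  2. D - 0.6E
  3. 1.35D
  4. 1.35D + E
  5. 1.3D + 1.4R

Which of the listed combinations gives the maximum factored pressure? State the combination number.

1. 1.35(7.58) + 1.4(6.39) = 10.23 + 8.95 = 19.18
2. 1.0(7.58) - 0.6(2.46) = 7.58 - 1.48 = 6.10
3. 1.35(7.58) = 10.23
4. 1.35(7.58) + 1.0(2.46) = 10.23 + 2.46 = 12.69
5. 1.3(7.58) + 1.4(6.39) = 9.85 + 8.95 = 18.80
The largest value is 19.18 kPa from combination 1.

Combination 1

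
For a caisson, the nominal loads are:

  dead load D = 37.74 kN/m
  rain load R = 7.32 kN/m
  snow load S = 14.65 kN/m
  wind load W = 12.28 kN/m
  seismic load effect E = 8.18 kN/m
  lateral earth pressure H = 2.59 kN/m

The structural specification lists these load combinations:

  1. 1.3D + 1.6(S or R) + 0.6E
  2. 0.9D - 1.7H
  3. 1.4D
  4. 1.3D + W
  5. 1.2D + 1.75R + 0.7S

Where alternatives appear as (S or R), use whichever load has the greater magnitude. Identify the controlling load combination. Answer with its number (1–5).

(S or R) → S = 14.65 kN/m.
1. 1.3(37.74) + 1.6(14.65) + 0.6(8.18) = 77.41
2. 0.9(37.74) - 1.7(2.59) = 29.56
3. 1.4(37.74) = 52.84
4. 1.3(37.74) + 1.0(12.28) = 61.34
5. 1.2(37.74) + 1.75(7.32) + 0.7(14.65) = 68.35
The largest value is 77.41 kN/m from combination 1.

Combination 1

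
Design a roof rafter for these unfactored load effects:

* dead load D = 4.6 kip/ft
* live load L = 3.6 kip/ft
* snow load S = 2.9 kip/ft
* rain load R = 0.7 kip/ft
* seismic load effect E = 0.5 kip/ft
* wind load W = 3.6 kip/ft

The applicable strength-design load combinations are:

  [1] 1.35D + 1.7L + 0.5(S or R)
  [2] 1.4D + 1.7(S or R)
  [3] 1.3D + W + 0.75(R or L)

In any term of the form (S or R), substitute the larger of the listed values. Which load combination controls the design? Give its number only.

Combination 1

(S or R) → S = 2.9 kip/ft; (R or L) → L = 3.6 kip/ft.
[1] 1.35(4.6) + 1.7(3.6) + 0.5(2.9) = 13.8
[2] 1.4(4.6) + 1.7(2.9) = 11.4
[3] 1.3(4.6) + 1.0(3.6) + 0.75(3.6) = 12.3
The largest value is 13.8 kip/ft from combination 1.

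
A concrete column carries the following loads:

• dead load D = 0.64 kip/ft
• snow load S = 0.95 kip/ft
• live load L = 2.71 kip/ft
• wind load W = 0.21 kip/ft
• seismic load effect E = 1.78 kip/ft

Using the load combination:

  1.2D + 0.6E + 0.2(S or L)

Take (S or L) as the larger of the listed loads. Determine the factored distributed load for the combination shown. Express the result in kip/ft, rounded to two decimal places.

(S or L) → L = 2.71 kip/ft.
1.2(0.64) + 0.6(1.78) + 0.2(2.71) = 0.77 + 1.07 + 0.54 = 2.38
w_u = 2.38 kip/ft.

2.38 kip/ft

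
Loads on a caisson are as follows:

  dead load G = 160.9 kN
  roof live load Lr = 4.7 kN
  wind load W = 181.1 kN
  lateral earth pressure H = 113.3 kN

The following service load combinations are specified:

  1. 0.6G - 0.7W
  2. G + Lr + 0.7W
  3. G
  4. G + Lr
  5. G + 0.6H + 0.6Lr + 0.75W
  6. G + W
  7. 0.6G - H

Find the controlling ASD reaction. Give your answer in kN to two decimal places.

1. 0.6(160.9) - 0.7(181.1) = 96.54 - 126.77 = -30.23
2. 1.0(160.9) + 1.0(4.7) + 0.7(181.1) = 160.90 + 4.70 + 126.77 = 292.37
3. 1.0(160.9) = 160.90
4. 1.0(160.9) + 1.0(4.7) = 160.90 + 4.70 = 165.60
5. 1.0(160.9) + 0.6(113.3) + 0.6(4.7) + 0.75(181.1) = 160.90 + 67.98 + 2.82 + 135.83 = 367.53
6. 1.0(160.9) + 1.0(181.1) = 160.90 + 181.10 = 342.00
7. 0.6(160.9) - 1.0(113.3) = 96.54 - 113.30 = -16.76
The controlling combination is 5, giving 367.53 kN.

367.53 kN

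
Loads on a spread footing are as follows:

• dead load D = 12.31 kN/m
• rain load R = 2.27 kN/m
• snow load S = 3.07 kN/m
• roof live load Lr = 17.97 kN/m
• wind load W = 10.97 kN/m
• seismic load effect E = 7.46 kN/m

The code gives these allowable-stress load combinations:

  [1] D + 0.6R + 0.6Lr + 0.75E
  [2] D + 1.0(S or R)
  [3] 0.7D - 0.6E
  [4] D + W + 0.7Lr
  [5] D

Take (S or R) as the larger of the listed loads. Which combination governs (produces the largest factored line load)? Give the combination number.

Combination 4

(S or R) → S = 3.07 kN/m.
[1] 1.0(12.31) + 0.6(2.27) + 0.6(17.97) + 0.75(7.46) = 12.31 + 1.36 + 10.78 + 5.60 = 30.05
[2] 1.0(12.31) + 1.0(3.07) = 12.31 + 3.07 = 15.38
[3] 0.7(12.31) - 0.6(7.46) = 8.62 - 4.48 = 4.14
[4] 1.0(12.31) + 1.0(10.97) + 0.7(17.97) = 12.31 + 10.97 + 12.58 = 35.86
[5] 1.0(12.31) = 12.31
The largest value is 35.86 kN/m from combination 4.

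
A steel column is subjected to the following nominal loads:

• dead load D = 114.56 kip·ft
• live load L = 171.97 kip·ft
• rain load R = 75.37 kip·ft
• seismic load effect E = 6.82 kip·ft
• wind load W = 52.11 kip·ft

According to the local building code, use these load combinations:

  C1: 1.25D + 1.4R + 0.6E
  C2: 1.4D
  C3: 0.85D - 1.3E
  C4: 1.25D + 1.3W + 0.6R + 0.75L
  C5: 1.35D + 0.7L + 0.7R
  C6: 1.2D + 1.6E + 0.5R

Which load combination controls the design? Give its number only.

Combination 4

C1: 1.25(114.56) + 1.4(75.37) + 0.6(6.82) = 143.20 + 105.52 + 4.09 = 252.81
C2: 1.4(114.56) = 160.38
C3: 0.85(114.56) - 1.3(6.82) = 97.38 - 8.87 = 88.51
C4: 1.25(114.56) + 1.3(52.11) + 0.6(75.37) + 0.75(171.97) = 143.20 + 67.74 + 45.22 + 128.98 = 385.14
C5: 1.35(114.56) + 0.7(171.97) + 0.7(75.37) = 327.79
C6: 1.2(114.56) + 1.6(6.82) + 0.5(75.37) = 137.47 + 10.91 + 37.69 = 186.07
The largest value is 385.14 kip·ft from combination 4.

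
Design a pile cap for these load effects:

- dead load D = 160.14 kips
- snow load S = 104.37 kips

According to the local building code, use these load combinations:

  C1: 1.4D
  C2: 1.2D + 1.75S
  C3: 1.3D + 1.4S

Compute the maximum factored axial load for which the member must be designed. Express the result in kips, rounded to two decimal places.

374.82 kips

C1: 1.4(160.14) = 224.20
C2: 1.2(160.14) + 1.75(104.37) = 192.17 + 182.65 = 374.82
C3: 1.3(160.14) + 1.4(104.37) = 208.18 + 146.12 = 354.30
The controlling combination is 2, giving 374.82 kips.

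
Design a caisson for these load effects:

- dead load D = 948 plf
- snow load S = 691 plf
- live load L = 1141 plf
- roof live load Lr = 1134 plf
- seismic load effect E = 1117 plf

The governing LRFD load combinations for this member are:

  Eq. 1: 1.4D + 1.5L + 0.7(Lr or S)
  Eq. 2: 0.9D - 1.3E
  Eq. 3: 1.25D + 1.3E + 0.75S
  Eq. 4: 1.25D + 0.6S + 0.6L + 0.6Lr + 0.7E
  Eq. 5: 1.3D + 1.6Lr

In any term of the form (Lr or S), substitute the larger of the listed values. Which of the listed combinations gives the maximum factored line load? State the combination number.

Combination 1

(Lr or S) → Lr = 1134 plf.
Eq. 1: 1.4(948) + 1.5(1141) + 0.7(1134) = 3832.50
Eq. 2: 0.9(948) - 1.3(1117) = -598.90
Eq. 3: 1.25(948) + 1.3(1117) + 0.75(691) = 3155.35
Eq. 4: 1.25(948) + 0.6(691) + 0.6(1141) + 0.6(1134) + 0.7(1117) = 3746.50
Eq. 5: 1.3(948) + 1.6(1134) = 3046.80
The largest value is 3832.50 plf from combination 1.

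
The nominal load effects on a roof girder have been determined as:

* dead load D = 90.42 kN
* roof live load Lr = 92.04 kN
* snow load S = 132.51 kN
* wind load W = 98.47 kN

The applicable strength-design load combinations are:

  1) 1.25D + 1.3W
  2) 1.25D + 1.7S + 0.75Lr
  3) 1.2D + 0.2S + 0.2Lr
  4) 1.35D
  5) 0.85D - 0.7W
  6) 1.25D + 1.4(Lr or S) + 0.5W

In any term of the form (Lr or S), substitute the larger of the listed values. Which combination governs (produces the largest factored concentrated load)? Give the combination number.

Combination 2

(Lr or S) → S = 132.51 kN.
1) 1.25(90.42) + 1.3(98.47) = 113.03 + 128.01 = 241.04
2) 1.25(90.42) + 1.7(132.51) + 0.75(92.04) = 407.32
3) 1.2(90.42) + 0.2(132.51) + 0.2(92.04) = 108.50 + 26.50 + 18.41 = 153.41
4) 1.35(90.42) = 122.07
5) 0.85(90.42) - 0.7(98.47) = 76.86 - 68.93 = 7.93
6) 1.25(90.42) + 1.4(132.51) + 0.5(98.47) = 347.77
The largest value is 407.32 kN from combination 2.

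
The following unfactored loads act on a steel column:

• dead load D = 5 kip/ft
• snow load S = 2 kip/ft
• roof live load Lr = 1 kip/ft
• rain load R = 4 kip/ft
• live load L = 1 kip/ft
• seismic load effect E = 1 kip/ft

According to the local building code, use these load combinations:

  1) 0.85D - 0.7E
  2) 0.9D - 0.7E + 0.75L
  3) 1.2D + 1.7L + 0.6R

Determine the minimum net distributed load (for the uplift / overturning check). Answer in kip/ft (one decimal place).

3.6 kip/ft

1) 0.85(5) - 0.7(1) = 3.6
2) 0.9(5) - 0.7(1) + 0.75(1) = 4.6
3) 1.2(5) + 1.7(1) + 0.6(4) = 10.1
Combination 1 gives the minimum: 3.6 kip/ft.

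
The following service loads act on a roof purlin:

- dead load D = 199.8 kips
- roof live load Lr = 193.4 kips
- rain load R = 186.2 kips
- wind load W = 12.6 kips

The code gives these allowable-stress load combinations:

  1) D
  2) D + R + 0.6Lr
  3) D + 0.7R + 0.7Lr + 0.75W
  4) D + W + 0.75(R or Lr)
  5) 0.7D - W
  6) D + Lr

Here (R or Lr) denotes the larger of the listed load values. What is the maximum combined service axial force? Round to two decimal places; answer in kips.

(R or Lr) → Lr = 193.4 kips.
1) 1.0(199.8) = 199.80
2) 1.0(199.8) + 1.0(186.2) + 0.6(193.4) = 199.80 + 186.20 + 116.04 = 502.04
3) 1.0(199.8) + 0.7(186.2) + 0.7(193.4) + 0.75(12.6) = 199.80 + 130.34 + 135.38 + 9.45 = 474.97
4) 1.0(199.8) + 1.0(12.6) + 0.75(193.4) = 199.80 + 12.60 + 145.05 = 357.45
5) 0.7(199.8) - 1.0(12.6) = 139.86 - 12.60 = 127.26
6) 1.0(199.8) + 1.0(193.4) = 199.80 + 193.40 = 393.20
Maximum is from combination 2.

502.04 kips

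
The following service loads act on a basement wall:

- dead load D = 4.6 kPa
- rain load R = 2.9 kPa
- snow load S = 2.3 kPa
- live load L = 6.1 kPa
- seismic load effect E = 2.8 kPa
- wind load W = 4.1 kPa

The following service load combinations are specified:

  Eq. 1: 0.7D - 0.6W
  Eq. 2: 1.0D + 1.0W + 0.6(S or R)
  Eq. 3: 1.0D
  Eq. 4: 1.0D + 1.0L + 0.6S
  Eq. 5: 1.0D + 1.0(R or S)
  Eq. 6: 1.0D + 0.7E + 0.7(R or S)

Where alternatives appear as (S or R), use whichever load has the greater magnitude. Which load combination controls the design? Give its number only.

Combination 4

(S or R) → R = 2.9 kPa; (R or S) → R = 2.9 kPa.
Eq. 1: 0.7(4.6) - 0.6(4.1) = 3.22 - 2.46 = 0.76
Eq. 2: 1.0(4.6) + 1.0(4.1) + 0.6(2.9) = 4.60 + 4.10 + 1.74 = 10.44
Eq. 3: 1.0(4.6) = 4.60
Eq. 4: 1.0(4.6) + 1.0(6.1) + 0.6(2.3) = 4.60 + 6.10 + 1.38 = 12.08
Eq. 5: 1.0(4.6) + 1.0(2.9) = 4.60 + 2.90 = 7.50
Eq. 6: 1.0(4.6) + 0.7(2.8) + 0.7(2.9) = 4.60 + 1.96 + 2.03 = 8.59
The largest value is 12.08 kPa from combination 4.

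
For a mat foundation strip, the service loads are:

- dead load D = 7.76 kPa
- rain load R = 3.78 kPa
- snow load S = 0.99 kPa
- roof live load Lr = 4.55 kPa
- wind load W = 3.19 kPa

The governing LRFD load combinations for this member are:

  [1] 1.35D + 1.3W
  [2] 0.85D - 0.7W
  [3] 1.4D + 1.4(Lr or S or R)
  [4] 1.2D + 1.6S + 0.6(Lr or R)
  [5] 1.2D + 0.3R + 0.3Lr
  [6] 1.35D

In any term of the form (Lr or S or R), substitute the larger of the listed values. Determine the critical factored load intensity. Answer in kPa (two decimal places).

(Lr or S or R) → Lr = 4.55 kPa; (Lr or R) → Lr = 4.55 kPa.
[1] 1.35(7.76) + 1.3(3.19) = 14.62
[2] 0.85(7.76) - 0.7(3.19) = 4.36
[3] 1.4(7.76) + 1.4(4.55) = 10.86 + 6.37 = 17.23
[4] 1.2(7.76) + 1.6(0.99) + 0.6(4.55) = 13.63
[5] 1.2(7.76) + 0.3(3.78) + 0.3(4.55) = 9.31 + 1.13 + 1.37 = 11.81
[6] 1.35(7.76) = 10.48
The controlling combination is 3, giving 17.23 kPa.

17.23 kPa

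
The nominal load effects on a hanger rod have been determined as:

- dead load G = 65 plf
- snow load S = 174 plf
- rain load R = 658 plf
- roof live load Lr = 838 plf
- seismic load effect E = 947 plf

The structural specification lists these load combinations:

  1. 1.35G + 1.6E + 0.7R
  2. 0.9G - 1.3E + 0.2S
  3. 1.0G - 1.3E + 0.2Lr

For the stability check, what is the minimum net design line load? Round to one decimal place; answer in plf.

-1137.8 plf

1. 1.35(65) + 1.6(947) + 0.7(658) = 87.8 + 1515.2 + 460.6 = 2063.6
2. 0.9(65) - 1.3(947) + 0.2(174) = 58.5 - 1231.1 + 34.8 = -1137.8
3. 1.0(65) - 1.3(947) + 0.2(838) = 65.0 - 1231.1 + 167.6 = -998.5
Combination 2 gives the minimum: -1137.8 plf.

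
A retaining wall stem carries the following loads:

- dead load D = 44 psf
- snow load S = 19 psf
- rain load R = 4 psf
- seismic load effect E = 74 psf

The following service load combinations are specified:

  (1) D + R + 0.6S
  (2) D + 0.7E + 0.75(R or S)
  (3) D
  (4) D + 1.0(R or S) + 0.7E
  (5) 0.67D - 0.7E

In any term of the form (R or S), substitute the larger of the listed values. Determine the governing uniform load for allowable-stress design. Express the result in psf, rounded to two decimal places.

114.80 psf

(R or S) → S = 19 psf.
(1) 1.0(44) + 1.0(4) + 0.6(19) = 59.40
(2) 1.0(44) + 0.7(74) + 0.75(19) = 110.05
(3) 1.0(44) = 44.00
(4) 1.0(44) + 1.0(19) + 0.7(74) = 114.80
(5) 0.67(44) - 0.7(74) = -22.32
The controlling combination is 4, giving 114.80 psf.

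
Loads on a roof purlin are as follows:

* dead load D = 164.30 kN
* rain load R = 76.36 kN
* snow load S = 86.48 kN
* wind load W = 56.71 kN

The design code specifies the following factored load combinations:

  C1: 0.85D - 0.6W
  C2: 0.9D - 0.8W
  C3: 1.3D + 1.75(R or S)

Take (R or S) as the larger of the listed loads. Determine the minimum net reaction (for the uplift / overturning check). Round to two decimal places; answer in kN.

(R or S) → S = 86.48 kN.
C1: 0.85(164.30) - 0.6(56.71) = 105.63
C2: 0.9(164.30) - 0.8(56.71) = 102.50
C3: 1.3(164.30) + 1.75(86.48) = 364.93
Combination 2 gives the minimum: 102.50 kN.

102.50 kN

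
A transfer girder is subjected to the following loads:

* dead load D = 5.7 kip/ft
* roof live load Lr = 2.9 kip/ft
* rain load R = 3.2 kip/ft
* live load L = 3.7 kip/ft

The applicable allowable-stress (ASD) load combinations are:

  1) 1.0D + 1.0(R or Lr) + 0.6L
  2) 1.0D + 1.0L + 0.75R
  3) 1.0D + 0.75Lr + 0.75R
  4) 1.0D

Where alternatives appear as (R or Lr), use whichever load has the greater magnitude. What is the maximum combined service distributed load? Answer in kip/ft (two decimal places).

11.80 kip/ft

(R or Lr) → R = 3.2 kip/ft.
1) 1.0(5.7) + 1.0(3.2) + 0.6(3.7) = 5.70 + 3.20 + 2.22 = 11.12
2) 1.0(5.7) + 1.0(3.7) + 0.75(3.2) = 5.70 + 3.70 + 2.40 = 11.80
3) 1.0(5.7) + 0.75(2.9) + 0.75(3.2) = 5.70 + 2.18 + 2.40 = 10.28
4) 1.0(5.7) = 5.70
Combination 2 governs: w = 11.80 kip/ft.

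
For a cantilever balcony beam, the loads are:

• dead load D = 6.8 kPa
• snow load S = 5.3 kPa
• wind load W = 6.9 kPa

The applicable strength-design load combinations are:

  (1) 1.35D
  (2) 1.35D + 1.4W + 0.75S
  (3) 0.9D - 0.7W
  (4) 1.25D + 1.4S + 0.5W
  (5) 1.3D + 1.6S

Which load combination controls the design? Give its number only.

(1) 1.35(6.8) = 9.18
(2) 1.35(6.8) + 1.4(6.9) + 0.75(5.3) = 22.82
(3) 0.9(6.8) - 0.7(6.9) = 1.29
(4) 1.25(6.8) + 1.4(5.3) + 0.5(6.9) = 19.37
(5) 1.3(6.8) + 1.6(5.3) = 17.32
The largest value is 22.82 kPa from combination 2.

Combination 2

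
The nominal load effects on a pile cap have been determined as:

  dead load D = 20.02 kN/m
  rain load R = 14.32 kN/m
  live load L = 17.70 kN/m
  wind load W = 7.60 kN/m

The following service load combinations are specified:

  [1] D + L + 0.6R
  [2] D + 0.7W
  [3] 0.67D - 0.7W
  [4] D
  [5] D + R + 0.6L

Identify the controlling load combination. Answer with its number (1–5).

[1] 1.0(20.02) + 1.0(17.70) + 0.6(14.32) = 20.02 + 17.70 + 8.59 = 46.31
[2] 1.0(20.02) + 0.7(7.60) = 20.02 + 5.32 = 25.34
[3] 0.67(20.02) - 0.7(7.60) = 13.41 - 5.32 = 8.09
[4] 1.0(20.02) = 20.02
[5] 1.0(20.02) + 1.0(14.32) + 0.6(17.70) = 20.02 + 14.32 + 10.62 = 44.96
The largest value is 46.31 kN/m from combination 1.

Combination 1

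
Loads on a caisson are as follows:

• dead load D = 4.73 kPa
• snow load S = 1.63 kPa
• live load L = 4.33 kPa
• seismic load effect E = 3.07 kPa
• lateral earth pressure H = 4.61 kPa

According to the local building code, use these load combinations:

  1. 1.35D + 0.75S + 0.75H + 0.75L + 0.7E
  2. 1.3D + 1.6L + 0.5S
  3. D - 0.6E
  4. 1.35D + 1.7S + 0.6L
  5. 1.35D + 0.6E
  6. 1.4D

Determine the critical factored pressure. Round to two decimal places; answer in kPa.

1. 1.35(4.73) + 0.75(1.63) + 0.75(4.61) + 0.75(4.33) + 0.7(3.07) = 16.46
2. 1.3(4.73) + 1.6(4.33) + 0.5(1.63) = 13.89
3. 1.0(4.73) - 0.6(3.07) = 4.73 - 1.84 = 2.89
4. 1.35(4.73) + 1.7(1.63) + 0.6(4.33) = 11.75
5. 1.35(4.73) + 0.6(3.07) = 6.39 + 1.84 = 8.23
6. 1.4(4.73) = 6.62
The controlling combination is 1, giving 16.46 kPa.

16.46 kPa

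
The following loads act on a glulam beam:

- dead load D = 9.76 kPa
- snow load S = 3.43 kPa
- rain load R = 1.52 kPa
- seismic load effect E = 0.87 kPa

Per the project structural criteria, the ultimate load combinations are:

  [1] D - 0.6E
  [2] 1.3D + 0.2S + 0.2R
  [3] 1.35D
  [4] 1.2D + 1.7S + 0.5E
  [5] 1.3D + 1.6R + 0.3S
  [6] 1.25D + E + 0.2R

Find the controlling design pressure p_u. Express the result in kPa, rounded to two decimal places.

17.98 kPa

[1] 1.0(9.76) - 0.6(0.87) = 9.76 - 0.52 = 9.24
[2] 1.3(9.76) + 0.2(3.43) + 0.2(1.52) = 12.69 + 0.69 + 0.30 = 13.68
[3] 1.35(9.76) = 13.18
[4] 1.2(9.76) + 1.7(3.43) + 0.5(0.87) = 11.71 + 5.83 + 0.44 = 17.98
[5] 1.3(9.76) + 1.6(1.52) + 0.3(3.43) = 12.69 + 2.43 + 1.03 = 16.15
[6] 1.25(9.76) + 1.0(0.87) + 0.2(1.52) = 12.20 + 0.87 + 0.30 = 13.37
The controlling combination is 4, giving 17.98 kPa.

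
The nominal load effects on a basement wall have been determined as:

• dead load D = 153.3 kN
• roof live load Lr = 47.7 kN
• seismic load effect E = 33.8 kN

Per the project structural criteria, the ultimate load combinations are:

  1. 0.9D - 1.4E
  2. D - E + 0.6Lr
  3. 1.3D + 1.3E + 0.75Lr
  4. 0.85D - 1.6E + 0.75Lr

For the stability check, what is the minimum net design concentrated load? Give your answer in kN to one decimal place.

90.7 kN

1. 0.9(153.3) - 1.4(33.8) = 138.0 - 47.3 = 90.7
2. 1.0(153.3) - 1.0(33.8) + 0.6(47.7) = 153.3 - 33.8 + 28.6 = 148.1
3. 1.3(153.3) + 1.3(33.8) + 0.75(47.7) = 199.3 + 43.9 + 35.8 = 279.0
4. 0.85(153.3) - 1.6(33.8) + 0.75(47.7) = 130.3 - 54.1 + 35.8 = 112.0
Combination 1 gives the minimum: 90.7 kN.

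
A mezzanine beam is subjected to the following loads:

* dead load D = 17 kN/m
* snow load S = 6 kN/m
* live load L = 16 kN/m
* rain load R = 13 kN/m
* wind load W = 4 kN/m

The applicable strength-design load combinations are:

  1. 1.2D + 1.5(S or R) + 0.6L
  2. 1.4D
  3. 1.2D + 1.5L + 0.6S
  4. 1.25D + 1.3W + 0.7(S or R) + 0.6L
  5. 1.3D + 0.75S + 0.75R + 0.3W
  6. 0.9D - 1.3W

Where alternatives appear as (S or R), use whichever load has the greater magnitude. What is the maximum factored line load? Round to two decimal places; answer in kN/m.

(S or R) → R = 13 kN/m.
1. 1.2(17) + 1.5(13) + 0.6(16) = 20.40 + 19.50 + 9.60 = 49.50
2. 1.4(17) = 23.80
3. 1.2(17) + 1.5(16) + 0.6(6) = 20.40 + 24.00 + 3.60 = 48.00
4. 1.25(17) + 1.3(4) + 0.7(13) + 0.6(16) = 21.25 + 5.20 + 9.10 + 9.60 = 45.15
5. 1.3(17) + 0.75(6) + 0.75(13) + 0.3(4) = 22.10 + 4.50 + 9.75 + 1.20 = 37.55
6. 0.9(17) - 1.3(4) = 15.30 - 5.20 = 10.10
Combination 1 governs: w_u = 49.50 kN/m.

49.50 kN/m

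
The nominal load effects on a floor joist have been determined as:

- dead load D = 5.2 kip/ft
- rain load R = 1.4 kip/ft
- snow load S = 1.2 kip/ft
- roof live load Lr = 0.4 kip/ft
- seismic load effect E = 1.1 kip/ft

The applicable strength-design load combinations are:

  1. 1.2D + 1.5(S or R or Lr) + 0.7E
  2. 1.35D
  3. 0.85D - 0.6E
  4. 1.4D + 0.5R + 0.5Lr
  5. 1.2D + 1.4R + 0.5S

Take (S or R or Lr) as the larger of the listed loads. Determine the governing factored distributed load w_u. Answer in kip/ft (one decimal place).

9.1 kip/ft

(S or R or Lr) → R = 1.4 kip/ft.
1. 1.2(5.2) + 1.5(1.4) + 0.7(1.1) = 9.1
2. 1.35(5.2) = 7.0
3. 0.85(5.2) - 0.6(1.1) = 3.8
4. 1.4(5.2) + 0.5(1.4) + 0.5(0.4) = 8.2
5. 1.2(5.2) + 1.4(1.4) + 0.5(1.2) = 8.8
Maximum is from combination 1.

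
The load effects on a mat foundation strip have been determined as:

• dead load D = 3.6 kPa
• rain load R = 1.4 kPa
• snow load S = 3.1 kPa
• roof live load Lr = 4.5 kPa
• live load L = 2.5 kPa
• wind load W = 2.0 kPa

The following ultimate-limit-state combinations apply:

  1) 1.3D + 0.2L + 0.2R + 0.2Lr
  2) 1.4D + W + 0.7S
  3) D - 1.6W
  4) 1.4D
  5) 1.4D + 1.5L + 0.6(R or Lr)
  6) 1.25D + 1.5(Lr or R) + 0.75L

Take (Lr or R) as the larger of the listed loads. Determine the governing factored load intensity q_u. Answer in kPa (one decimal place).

(R or Lr) → Lr = 4.5 kPa; (Lr or R) → Lr = 4.5 kPa.
1) 1.3(3.6) + 0.2(2.5) + 0.2(1.4) + 0.2(4.5) = 4.7 + 0.5 + 0.3 + 0.9 = 6.4
2) 1.4(3.6) + 1.0(2.0) + 0.7(3.1) = 5.0 + 2.0 + 2.2 = 9.2
3) 1.0(3.6) - 1.6(2.0) = 3.6 - 3.2 = 0.4
4) 1.4(3.6) = 5.0
5) 1.4(3.6) + 1.5(2.5) + 0.6(4.5) = 5.0 + 3.8 + 2.7 = 11.5
6) 1.25(3.6) + 1.5(4.5) + 0.75(2.5) = 13.1
The controlling combination is 6, giving 13.1 kPa.

13.1 kPa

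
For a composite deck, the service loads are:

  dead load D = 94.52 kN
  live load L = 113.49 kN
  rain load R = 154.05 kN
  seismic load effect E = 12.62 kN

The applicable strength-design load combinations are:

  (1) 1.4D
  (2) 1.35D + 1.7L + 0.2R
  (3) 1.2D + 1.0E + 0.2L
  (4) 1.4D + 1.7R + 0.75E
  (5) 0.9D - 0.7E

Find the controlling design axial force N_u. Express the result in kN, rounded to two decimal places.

403.68 kN

(1) 1.4(94.52) = 132.33
(2) 1.35(94.52) + 1.7(113.49) + 0.2(154.05) = 351.35
(3) 1.2(94.52) + 1.0(12.62) + 0.2(113.49) = 113.42 + 12.62 + 22.70 = 148.74
(4) 1.4(94.52) + 1.7(154.05) + 0.75(12.62) = 403.68
(5) 0.9(94.52) - 0.7(12.62) = 76.23
The controlling combination is 4, giving 403.68 kN.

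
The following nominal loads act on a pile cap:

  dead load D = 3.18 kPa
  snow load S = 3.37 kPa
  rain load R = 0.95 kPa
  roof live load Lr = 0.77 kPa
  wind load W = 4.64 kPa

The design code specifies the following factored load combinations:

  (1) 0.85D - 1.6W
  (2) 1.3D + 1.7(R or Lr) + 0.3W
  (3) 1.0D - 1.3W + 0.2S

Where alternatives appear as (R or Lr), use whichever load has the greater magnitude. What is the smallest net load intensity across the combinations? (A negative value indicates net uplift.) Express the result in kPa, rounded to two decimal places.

(R or Lr) → R = 0.95 kPa.
(1) 0.85(3.18) - 1.6(4.64) = -4.72
(2) 1.3(3.18) + 1.7(0.95) + 0.3(4.64) = 7.14
(3) 1.0(3.18) - 1.3(4.64) + 0.2(3.37) = -2.18
Combination 1 gives the minimum: -4.72 kPa.

-4.72 kPa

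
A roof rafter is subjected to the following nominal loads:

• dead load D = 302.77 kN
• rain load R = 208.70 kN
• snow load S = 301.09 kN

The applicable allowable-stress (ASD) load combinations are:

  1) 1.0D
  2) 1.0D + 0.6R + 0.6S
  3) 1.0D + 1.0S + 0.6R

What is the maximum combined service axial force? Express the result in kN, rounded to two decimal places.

1) 1.0(302.77) = 302.77
2) 1.0(302.77) + 0.6(208.70) + 0.6(301.09) = 302.77 + 125.22 + 180.65 = 608.64
3) 1.0(302.77) + 1.0(301.09) + 0.6(208.70) = 302.77 + 301.09 + 125.22 = 729.08
The controlling combination is 3, giving 729.08 kN.

729.08 kN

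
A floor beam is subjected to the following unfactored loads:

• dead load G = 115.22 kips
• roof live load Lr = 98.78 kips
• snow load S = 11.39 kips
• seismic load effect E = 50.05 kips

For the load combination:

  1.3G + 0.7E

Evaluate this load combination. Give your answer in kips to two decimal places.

1.3(115.22) + 0.7(50.05) = 184.82
P_u = 184.82 kips.

184.82 kips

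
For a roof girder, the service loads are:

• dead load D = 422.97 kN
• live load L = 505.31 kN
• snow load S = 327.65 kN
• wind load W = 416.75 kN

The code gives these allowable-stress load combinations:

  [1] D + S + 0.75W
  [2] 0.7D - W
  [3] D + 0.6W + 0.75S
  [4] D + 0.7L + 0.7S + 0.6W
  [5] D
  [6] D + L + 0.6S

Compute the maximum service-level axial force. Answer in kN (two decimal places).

[1] 1.0(422.97) + 1.0(327.65) + 0.75(416.75) = 422.97 + 327.65 + 312.56 = 1063.18
[2] 0.7(422.97) - 1.0(416.75) = 296.08 - 416.75 = -120.67
[3] 1.0(422.97) + 0.6(416.75) + 0.75(327.65) = 422.97 + 250.05 + 245.74 = 918.76
[4] 1.0(422.97) + 0.7(505.31) + 0.7(327.65) + 0.6(416.75) = 1256.09
[5] 1.0(422.97) = 422.97
[6] 1.0(422.97) + 1.0(505.31) + 0.6(327.65) = 422.97 + 505.31 + 196.59 = 1124.87
Combination 4 governs: N = 1256.09 kN.

1256.09 kN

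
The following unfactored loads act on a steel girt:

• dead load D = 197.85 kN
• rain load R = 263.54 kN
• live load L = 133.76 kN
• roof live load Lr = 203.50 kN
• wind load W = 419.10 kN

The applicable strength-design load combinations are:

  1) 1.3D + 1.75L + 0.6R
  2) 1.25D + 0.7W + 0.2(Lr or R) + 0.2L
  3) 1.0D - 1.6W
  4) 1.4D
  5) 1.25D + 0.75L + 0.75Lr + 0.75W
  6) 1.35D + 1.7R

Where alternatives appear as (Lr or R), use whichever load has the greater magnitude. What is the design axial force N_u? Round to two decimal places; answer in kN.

814.58 kN

(Lr or R) → R = 263.54 kN.
1) 1.3(197.85) + 1.75(133.76) + 0.6(263.54) = 257.21 + 234.08 + 158.12 = 649.41
2) 1.25(197.85) + 0.7(419.10) + 0.2(263.54) + 0.2(133.76) = 247.31 + 293.37 + 52.71 + 26.75 = 620.14
3) 1.0(197.85) - 1.6(419.10) = 197.85 - 670.56 = -472.71
4) 1.4(197.85) = 276.99
5) 1.25(197.85) + 0.75(133.76) + 0.75(203.50) + 0.75(419.10) = 814.58
6) 1.35(197.85) + 1.7(263.54) = 267.10 + 448.02 = 715.12
Maximum is from combination 5.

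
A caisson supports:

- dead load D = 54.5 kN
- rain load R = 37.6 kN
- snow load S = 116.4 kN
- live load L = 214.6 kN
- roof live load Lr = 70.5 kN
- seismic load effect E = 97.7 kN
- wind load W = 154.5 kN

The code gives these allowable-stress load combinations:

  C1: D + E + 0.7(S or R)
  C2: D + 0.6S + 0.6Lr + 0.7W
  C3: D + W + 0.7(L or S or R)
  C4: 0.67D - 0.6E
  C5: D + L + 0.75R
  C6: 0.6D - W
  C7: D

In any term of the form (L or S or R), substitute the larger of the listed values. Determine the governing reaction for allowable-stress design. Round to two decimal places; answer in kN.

359.22 kN

(S or R) → S = 116.4 kN; (L or S or R) → L = 214.6 kN.
C1: 1.0(54.5) + 1.0(97.7) + 0.7(116.4) = 54.50 + 97.70 + 81.48 = 233.68
C2: 1.0(54.5) + 0.6(116.4) + 0.6(70.5) + 0.7(154.5) = 54.50 + 69.84 + 42.30 + 108.15 = 274.79
C3: 1.0(54.5) + 1.0(154.5) + 0.7(214.6) = 54.50 + 154.50 + 150.22 = 359.22
C4: 0.67(54.5) - 0.6(97.7) = -22.11
C5: 1.0(54.5) + 1.0(214.6) + 0.75(37.6) = 54.50 + 214.60 + 28.20 = 297.30
C6: 0.6(54.5) - 1.0(154.5) = 32.70 - 154.50 = -121.80
C7: 1.0(54.5) = 54.50
Combination 3 governs: V = 359.22 kN.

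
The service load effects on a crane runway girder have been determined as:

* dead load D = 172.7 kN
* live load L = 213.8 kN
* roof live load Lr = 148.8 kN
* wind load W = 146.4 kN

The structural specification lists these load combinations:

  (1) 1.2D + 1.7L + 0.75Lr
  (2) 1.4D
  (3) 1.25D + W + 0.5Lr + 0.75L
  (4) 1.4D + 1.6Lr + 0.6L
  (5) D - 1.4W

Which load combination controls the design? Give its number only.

(1) 1.2(172.7) + 1.7(213.8) + 0.75(148.8) = 682.3
(2) 1.4(172.7) = 241.8
(3) 1.25(172.7) + 1.0(146.4) + 0.5(148.8) + 0.75(213.8) = 597.0
(4) 1.4(172.7) + 1.6(148.8) + 0.6(213.8) = 608.1
(5) 1.0(172.7) - 1.4(146.4) = -32.3
The largest value is 682.3 kN from combination 1.

Combination 1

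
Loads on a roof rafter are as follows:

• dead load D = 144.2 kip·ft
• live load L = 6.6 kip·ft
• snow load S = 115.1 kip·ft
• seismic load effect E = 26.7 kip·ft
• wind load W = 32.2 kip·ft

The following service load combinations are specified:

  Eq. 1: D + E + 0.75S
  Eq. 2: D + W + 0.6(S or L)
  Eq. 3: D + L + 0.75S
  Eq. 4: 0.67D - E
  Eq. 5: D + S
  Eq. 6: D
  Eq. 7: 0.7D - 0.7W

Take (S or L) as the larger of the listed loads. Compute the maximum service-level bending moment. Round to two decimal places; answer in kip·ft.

259.30 kip·ft

(S or L) → S = 115.1 kip·ft.
Eq. 1: 1.0(144.2) + 1.0(26.7) + 0.75(115.1) = 257.23
Eq. 2: 1.0(144.2) + 1.0(32.2) + 0.6(115.1) = 245.46
Eq. 3: 1.0(144.2) + 1.0(6.6) + 0.75(115.1) = 237.13
Eq. 4: 0.67(144.2) - 1.0(26.7) = 69.91
Eq. 5: 1.0(144.2) + 1.0(115.1) = 259.30
Eq. 6: 1.0(144.2) = 144.20
Eq. 7: 0.7(144.2) - 0.7(32.2) = 78.40
Combination 5 governs: M = 259.30 kip·ft.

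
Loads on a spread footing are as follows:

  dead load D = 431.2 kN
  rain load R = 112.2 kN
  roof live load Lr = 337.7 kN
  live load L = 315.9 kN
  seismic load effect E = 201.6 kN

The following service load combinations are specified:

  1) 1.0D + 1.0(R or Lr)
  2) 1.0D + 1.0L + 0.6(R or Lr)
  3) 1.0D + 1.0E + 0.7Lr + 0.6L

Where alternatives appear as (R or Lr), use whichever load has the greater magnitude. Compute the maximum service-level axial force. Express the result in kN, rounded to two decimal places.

1058.73 kN

(R or Lr) → Lr = 337.7 kN.
1) 1.0(431.2) + 1.0(337.7) = 431.20 + 337.70 = 768.90
2) 1.0(431.2) + 1.0(315.9) + 0.6(337.7) = 431.20 + 315.90 + 202.62 = 949.72
3) 1.0(431.2) + 1.0(201.6) + 0.7(337.7) + 0.6(315.9) = 431.20 + 201.60 + 236.39 + 189.54 = 1058.73
Maximum is from combination 3.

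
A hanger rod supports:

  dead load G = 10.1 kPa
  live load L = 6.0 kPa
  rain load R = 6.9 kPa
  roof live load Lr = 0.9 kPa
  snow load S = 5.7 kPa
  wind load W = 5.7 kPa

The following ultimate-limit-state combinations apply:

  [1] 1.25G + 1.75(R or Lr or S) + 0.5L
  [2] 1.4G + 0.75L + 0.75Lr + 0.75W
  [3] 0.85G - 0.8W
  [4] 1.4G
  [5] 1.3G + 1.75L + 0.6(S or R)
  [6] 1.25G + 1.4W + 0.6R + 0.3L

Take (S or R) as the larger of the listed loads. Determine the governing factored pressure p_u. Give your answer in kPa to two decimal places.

27.77 kPa

(R or Lr or S) → R = 6.9 kPa; (S or R) → R = 6.9 kPa.
[1] 1.25(10.1) + 1.75(6.9) + 0.5(6.0) = 27.70
[2] 1.4(10.1) + 0.75(6.0) + 0.75(0.9) + 0.75(5.7) = 23.59
[3] 0.85(10.1) - 0.8(5.7) = 8.59 - 4.56 = 4.03
[4] 1.4(10.1) = 14.14
[5] 1.3(10.1) + 1.75(6.0) + 0.6(6.9) = 13.13 + 10.50 + 4.14 = 27.77
[6] 1.25(10.1) + 1.4(5.7) + 0.6(6.9) + 0.3(6.0) = 12.63 + 7.98 + 4.14 + 1.80 = 26.55
Combination 5 governs: p_u = 27.77 kPa.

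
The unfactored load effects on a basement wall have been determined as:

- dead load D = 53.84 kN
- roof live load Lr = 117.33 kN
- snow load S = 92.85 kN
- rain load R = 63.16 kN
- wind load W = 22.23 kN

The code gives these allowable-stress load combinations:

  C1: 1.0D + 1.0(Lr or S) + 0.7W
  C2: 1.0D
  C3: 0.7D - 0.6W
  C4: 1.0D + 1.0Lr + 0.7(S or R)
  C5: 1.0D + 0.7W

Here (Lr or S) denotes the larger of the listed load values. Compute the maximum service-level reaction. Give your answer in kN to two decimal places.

236.17 kN

(Lr or S) → Lr = 117.33 kN; (S or R) → S = 92.85 kN.
C1: 1.0(53.84) + 1.0(117.33) + 0.7(22.23) = 53.84 + 117.33 + 15.56 = 186.73
C2: 1.0(53.84) = 53.84
C3: 0.7(53.84) - 0.6(22.23) = 37.69 - 13.34 = 24.35
C4: 1.0(53.84) + 1.0(117.33) + 0.7(92.85) = 53.84 + 117.33 + 65.00 = 236.17
C5: 1.0(53.84) + 0.7(22.23) = 53.84 + 15.56 = 69.40
The controlling combination is 4, giving 236.17 kN.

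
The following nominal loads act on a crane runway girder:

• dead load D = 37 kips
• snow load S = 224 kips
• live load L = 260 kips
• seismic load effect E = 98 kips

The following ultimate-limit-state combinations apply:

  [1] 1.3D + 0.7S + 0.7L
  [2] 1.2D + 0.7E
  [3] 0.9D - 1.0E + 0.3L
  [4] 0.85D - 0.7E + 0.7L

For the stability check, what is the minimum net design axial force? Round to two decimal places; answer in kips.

13.30 kips

[1] 1.3(37) + 0.7(224) + 0.7(260) = 48.10 + 156.80 + 182.00 = 386.90
[2] 1.2(37) + 0.7(98) = 44.40 + 68.60 = 113.00
[3] 0.9(37) - 1.0(98) + 0.3(260) = 33.30 - 98.00 + 78.00 = 13.30
[4] 0.85(37) - 0.7(98) + 0.7(260) = 31.45 - 68.60 + 182.00 = 144.85
Combination 3 gives the minimum: 13.30 kips.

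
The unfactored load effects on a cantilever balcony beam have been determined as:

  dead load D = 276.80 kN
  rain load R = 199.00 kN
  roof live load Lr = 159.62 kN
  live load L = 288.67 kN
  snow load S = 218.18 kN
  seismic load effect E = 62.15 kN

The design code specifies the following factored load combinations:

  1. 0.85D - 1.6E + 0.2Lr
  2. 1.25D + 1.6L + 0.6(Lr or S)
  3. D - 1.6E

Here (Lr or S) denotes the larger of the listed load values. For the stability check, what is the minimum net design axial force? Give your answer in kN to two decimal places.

(Lr or S) → S = 218.18 kN.
1. 0.85(276.80) - 1.6(62.15) + 0.2(159.62) = 235.28 - 99.44 + 31.92 = 167.76
2. 1.25(276.80) + 1.6(288.67) + 0.6(218.18) = 346.00 + 461.87 + 130.91 = 938.78
3. 1.0(276.80) - 1.6(62.15) = 276.80 - 99.44 = 177.36
Combination 1 gives the minimum: 167.76 kN.

167.76 kN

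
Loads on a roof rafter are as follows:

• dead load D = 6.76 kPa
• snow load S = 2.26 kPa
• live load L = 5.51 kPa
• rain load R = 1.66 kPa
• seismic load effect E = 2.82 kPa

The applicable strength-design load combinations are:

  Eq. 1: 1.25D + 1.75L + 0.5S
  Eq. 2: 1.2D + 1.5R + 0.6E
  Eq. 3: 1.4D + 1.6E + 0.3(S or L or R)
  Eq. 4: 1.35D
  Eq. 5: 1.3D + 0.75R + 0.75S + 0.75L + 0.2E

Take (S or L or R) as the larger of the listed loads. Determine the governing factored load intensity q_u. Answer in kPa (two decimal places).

(S or L or R) → L = 5.51 kPa.
Eq. 1: 1.25(6.76) + 1.75(5.51) + 0.5(2.26) = 8.45 + 9.64 + 1.13 = 19.22
Eq. 2: 1.2(6.76) + 1.5(1.66) + 0.6(2.82) = 8.11 + 2.49 + 1.69 = 12.29
Eq. 3: 1.4(6.76) + 1.6(2.82) + 0.3(5.51) = 15.63
Eq. 4: 1.35(6.76) = 9.13
Eq. 5: 1.3(6.76) + 0.75(1.66) + 0.75(2.26) + 0.75(5.51) + 0.2(2.82) = 16.42
Maximum is from combination 1.

19.22 kPa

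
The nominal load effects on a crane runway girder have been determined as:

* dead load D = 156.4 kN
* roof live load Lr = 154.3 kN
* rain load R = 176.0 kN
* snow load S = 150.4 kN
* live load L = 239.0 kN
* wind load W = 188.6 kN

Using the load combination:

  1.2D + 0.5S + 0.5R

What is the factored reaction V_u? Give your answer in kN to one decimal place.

1.2(156.4) + 0.5(150.4) + 0.5(176.0) = 187.7 + 75.2 + 88.0 = 350.9
V_u = 350.9 kN.

350.9 kN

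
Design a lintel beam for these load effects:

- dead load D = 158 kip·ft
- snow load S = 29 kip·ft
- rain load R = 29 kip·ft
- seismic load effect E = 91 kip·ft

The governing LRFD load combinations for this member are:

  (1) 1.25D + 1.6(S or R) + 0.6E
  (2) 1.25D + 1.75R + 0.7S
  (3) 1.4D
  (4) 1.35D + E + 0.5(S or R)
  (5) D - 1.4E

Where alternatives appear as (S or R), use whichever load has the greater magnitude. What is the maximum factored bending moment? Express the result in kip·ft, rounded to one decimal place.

(S or R) → S = 29 kip·ft.
(1) 1.25(158) + 1.6(29) + 0.6(91) = 298.5
(2) 1.25(158) + 1.75(29) + 0.7(29) = 268.6
(3) 1.4(158) = 221.2
(4) 1.35(158) + 1.0(91) + 0.5(29) = 318.8
(5) 1.0(158) - 1.4(91) = 30.6
Combination 4 governs: M_u = 318.8 kip·ft.

318.8 kip·ft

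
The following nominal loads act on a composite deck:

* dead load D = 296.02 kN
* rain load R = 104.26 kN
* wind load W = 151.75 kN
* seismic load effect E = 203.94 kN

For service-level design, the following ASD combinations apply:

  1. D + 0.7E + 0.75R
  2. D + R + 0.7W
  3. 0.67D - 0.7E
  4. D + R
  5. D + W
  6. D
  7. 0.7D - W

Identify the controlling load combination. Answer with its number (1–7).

Combination 1

1. 1.0(296.02) + 0.7(203.94) + 0.75(104.26) = 516.97
2. 1.0(296.02) + 1.0(104.26) + 0.7(151.75) = 506.51
3. 0.67(296.02) - 0.7(203.94) = 55.58
4. 1.0(296.02) + 1.0(104.26) = 400.28
5. 1.0(296.02) + 1.0(151.75) = 447.77
6. 1.0(296.02) = 296.02
7. 0.7(296.02) - 1.0(151.75) = 55.46
The largest value is 516.97 kN from combination 1.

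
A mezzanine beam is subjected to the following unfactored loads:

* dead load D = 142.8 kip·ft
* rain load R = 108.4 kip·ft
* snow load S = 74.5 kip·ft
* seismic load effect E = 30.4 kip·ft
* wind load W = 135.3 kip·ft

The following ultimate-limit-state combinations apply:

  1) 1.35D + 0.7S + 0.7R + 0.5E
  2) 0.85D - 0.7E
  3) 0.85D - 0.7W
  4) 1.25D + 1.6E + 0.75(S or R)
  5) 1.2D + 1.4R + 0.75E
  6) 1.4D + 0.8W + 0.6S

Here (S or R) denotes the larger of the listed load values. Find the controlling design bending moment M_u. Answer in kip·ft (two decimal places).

352.86 kip·ft

(S or R) → R = 108.4 kip·ft.
1) 1.35(142.8) + 0.7(74.5) + 0.7(108.4) + 0.5(30.4) = 192.78 + 52.15 + 75.88 + 15.20 = 336.01
2) 0.85(142.8) - 0.7(30.4) = 121.38 - 21.28 = 100.10
3) 0.85(142.8) - 0.7(135.3) = 121.38 - 94.71 = 26.67
4) 1.25(142.8) + 1.6(30.4) + 0.75(108.4) = 178.50 + 48.64 + 81.30 = 308.44
5) 1.2(142.8) + 1.4(108.4) + 0.75(30.4) = 171.36 + 151.76 + 22.80 = 345.92
6) 1.4(142.8) + 0.8(135.3) + 0.6(74.5) = 199.92 + 108.24 + 44.70 = 352.86
Combination 6 governs: M_u = 352.86 kip·ft.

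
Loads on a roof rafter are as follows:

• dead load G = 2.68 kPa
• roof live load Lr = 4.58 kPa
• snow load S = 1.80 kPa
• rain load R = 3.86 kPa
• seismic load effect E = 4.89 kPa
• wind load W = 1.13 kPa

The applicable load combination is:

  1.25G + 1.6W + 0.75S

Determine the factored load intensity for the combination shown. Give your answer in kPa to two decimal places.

6.51 kPa

1.25(2.68) + 1.6(1.13) + 0.75(1.80) = 3.35 + 1.81 + 1.35 = 6.51
q_u = 6.51 kPa.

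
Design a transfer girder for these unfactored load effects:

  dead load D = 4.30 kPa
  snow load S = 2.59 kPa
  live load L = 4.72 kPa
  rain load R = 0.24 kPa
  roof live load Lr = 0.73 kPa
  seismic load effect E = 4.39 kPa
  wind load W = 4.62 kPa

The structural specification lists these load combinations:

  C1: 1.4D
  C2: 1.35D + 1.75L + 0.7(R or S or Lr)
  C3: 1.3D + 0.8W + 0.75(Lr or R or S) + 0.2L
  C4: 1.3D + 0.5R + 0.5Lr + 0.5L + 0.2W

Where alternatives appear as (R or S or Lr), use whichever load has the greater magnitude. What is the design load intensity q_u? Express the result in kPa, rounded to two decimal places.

(R or S or Lr) → S = 2.59 kPa; (Lr or R or S) → S = 2.59 kPa.
C1: 1.4(4.30) = 6.02
C2: 1.35(4.30) + 1.75(4.72) + 0.7(2.59) = 5.81 + 8.26 + 1.81 = 15.88
C3: 1.3(4.30) + 0.8(4.62) + 0.75(2.59) + 0.2(4.72) = 5.59 + 3.70 + 1.94 + 0.94 = 12.17
C4: 1.3(4.30) + 0.5(0.24) + 0.5(0.73) + 0.5(4.72) + 0.2(4.62) = 5.59 + 0.12 + 0.37 + 2.36 + 0.92 = 9.36
Combination 2 governs: q_u = 15.88 kPa.

15.88 kPa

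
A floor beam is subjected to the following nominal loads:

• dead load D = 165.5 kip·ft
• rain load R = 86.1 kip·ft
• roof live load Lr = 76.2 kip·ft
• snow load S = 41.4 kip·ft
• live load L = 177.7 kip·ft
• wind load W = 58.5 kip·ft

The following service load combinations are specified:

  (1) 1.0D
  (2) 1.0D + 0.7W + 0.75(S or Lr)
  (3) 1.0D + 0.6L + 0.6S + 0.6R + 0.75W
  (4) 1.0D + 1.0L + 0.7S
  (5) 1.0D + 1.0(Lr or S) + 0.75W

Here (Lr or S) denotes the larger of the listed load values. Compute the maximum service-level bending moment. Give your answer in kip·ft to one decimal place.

392.5 kip·ft

(S or Lr) → Lr = 76.2 kip·ft; (Lr or S) → Lr = 76.2 kip·ft.
(1) 1.0(165.5) = 165.5
(2) 1.0(165.5) + 0.7(58.5) + 0.75(76.2) = 263.6
(3) 1.0(165.5) + 0.6(177.7) + 0.6(41.4) + 0.6(86.1) + 0.75(58.5) = 165.5 + 106.6 + 24.8 + 51.7 + 43.9 = 392.5
(4) 1.0(165.5) + 1.0(177.7) + 0.7(41.4) = 165.5 + 177.7 + 29.0 = 372.2
(5) 1.0(165.5) + 1.0(76.2) + 0.75(58.5) = 165.5 + 76.2 + 43.9 = 285.6
Combination 3 governs: M = 392.5 kip·ft.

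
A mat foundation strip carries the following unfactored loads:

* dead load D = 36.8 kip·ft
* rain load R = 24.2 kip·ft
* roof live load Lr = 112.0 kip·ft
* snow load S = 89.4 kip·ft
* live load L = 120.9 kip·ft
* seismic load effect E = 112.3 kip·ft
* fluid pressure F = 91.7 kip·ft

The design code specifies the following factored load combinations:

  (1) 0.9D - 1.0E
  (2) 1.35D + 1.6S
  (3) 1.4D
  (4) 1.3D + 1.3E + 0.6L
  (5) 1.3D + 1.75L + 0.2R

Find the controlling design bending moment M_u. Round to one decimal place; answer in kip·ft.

266.4 kip·ft

(1) 0.9(36.8) - 1.0(112.3) = 33.1 - 112.3 = -79.2
(2) 1.35(36.8) + 1.6(89.4) = 49.7 + 143.0 = 192.7
(3) 1.4(36.8) = 51.5
(4) 1.3(36.8) + 1.3(112.3) + 0.6(120.9) = 266.4
(5) 1.3(36.8) + 1.75(120.9) + 0.2(24.2) = 264.3
The controlling combination is 4, giving 266.4 kip·ft.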